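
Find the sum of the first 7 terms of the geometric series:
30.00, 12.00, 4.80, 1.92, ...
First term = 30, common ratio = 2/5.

Sₙ = a(1 - rⁿ) / (1 - r)
S_7 = 30(1 - (2/5)^7) / (1 - (2/5))
S_7 = 30(1 - (128/78125)) / (3/5)
S_7 = 155994/3125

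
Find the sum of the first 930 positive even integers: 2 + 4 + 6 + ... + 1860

Sum of first n even numbers = n(n+1)
= 930×931
= 865830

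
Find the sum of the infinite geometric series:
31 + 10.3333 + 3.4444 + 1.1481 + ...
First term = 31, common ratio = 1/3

For |r| < 1, S = a / (1 - r)
S = 31 / (1 - (1/3))
S = 31 / (2/3)
S = 93/2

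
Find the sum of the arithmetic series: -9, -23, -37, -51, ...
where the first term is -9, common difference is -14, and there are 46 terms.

Sₙ = n/2 × (first + last)
Last term = a + (n-1)d = -9 + (46-1)×(-14) = -639
S_46 = 46/2 × (-9 + (-639))
S_46 = 46/2 × (-648) = -14904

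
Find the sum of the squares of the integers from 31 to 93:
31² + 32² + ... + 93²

Use ∑_{k=1}^{n} k² = n(n+1)(2n+1)/6, then subtract the first 30 terms.
∑_{k=1}^{93} k² = 93×94×187/6 = 272459
∑_{k=1}^{30} k² = 30×31×61/6 = 9455
∑_{k=31}^{93} k² = 272459 - 9455 = 263004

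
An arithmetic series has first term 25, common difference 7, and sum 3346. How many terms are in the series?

Using S = n/2 × [2a + (n-1)d]
3346 = n/2 × [2(25) + (n-1)(7)]
3346 = n/2 × [50 + 7n - 7]
6692 = n × [43 + 7n]
7n² + (43)n - 6692 = 0
Discriminant: Δ = (43)² - 4(7)(-6692) = 1849 + 187376 = 189225
√Δ = 435
n = [-(43) + √Δ] / (2·7) = (-43 + 435) / 14 = 392 / 14 = 28
(The negative root is discarded since n must be a positive integer.)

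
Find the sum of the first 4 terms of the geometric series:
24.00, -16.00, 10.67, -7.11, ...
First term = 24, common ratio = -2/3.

Sₙ = a(1 - rⁿ) / (1 - r)
S_4 = 24(1 - (-2/3)^4) / (1 - (-2/3))
S_4 = 24(1 - (16/81)) / (5/3)
S_4 = 104/9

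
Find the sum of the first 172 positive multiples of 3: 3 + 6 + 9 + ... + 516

Factor out 3: = 3(1 + 2 + ... + 172) = 3 × n(n+1)/2
= 3 × 172×173/2
= 3 × 14878
= 44634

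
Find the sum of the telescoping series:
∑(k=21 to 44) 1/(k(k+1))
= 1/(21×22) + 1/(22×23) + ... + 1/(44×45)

Partial fractions: 1/(k(k+1)) = 1/k - 1/(k+1)
The series telescopes:
= (1/21 - 1/22) + (1/22 - 1/23) + ... + (1/44 - 1/45)
= 1/21 - 1/45
= 8/315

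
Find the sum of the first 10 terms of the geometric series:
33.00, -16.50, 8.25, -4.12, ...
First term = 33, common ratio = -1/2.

Sₙ = a(1 - rⁿ) / (1 - r)
S_10 = 33(1 - (-1/2)^10) / (1 - (-1/2))
S_10 = 33(1 - (1/1024)) / (3/2)
S_10 = 11253/512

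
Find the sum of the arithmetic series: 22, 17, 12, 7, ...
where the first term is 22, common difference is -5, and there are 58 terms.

Sₙ = n/2 × (first + last)
Last term = a + (n-1)d = 22 + (58-1)×(-5) = -263
S_58 = 58/2 × (22 + (-263))
S_58 = 58/2 × (-241) = -6989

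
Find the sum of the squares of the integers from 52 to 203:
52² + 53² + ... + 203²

Use ∑_{k=1}^{n} k² = n(n+1)(2n+1)/6, then subtract the first 51 terms.
∑_{k=1}^{203} k² = 203×204×407/6 = 2809114
∑_{k=1}^{51} k² = 51×52×103/6 = 45526
∑_{k=52}^{203} k² = 2809114 - 45526 = 2763588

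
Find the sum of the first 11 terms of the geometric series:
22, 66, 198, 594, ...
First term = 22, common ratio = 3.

Sₙ = a(1 - rⁿ) / (1 - r)
S_11 = 22(1 - 3^11) / (1 - 3)
S_11 = 22(1 - 177147) / (-2)
S_11 = 1948606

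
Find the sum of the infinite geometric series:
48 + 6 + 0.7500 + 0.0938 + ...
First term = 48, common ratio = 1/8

For |r| < 1, S = a / (1 - r)
S = 48 / (1 - (1/8))
S = 48 / (7/8)
S = 384/7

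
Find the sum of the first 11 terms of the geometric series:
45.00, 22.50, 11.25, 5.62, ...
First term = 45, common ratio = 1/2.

Sₙ = a(1 - rⁿ) / (1 - r)
S_11 = 45(1 - (1/2)^11) / (1 - (1/2))
S_11 = 45(1 - (1/2048)) / (1/2)
S_11 = 92115/1024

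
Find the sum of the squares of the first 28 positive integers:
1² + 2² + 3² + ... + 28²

Formula: ∑k² = n(n+1)(2n+1)/6
= 28×29×57/6
= 46284/6
= 7714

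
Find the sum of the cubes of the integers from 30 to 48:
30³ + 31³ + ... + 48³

Use ∑_{k=1}^{n} k³ = [n(n+1)/2]², then subtract the first 29 terms.
∑_{k=1}^{48} k³ = [48×49/2]² = 1176² = 1382976
∑_{k=1}^{29} k³ = [29×30/2]² = 435² = 189225
∑_{k=30}^{48} k³ = 1382976 - 189225 = 1193751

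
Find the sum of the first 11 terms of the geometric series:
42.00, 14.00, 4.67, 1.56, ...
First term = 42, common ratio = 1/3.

Sₙ = a(1 - rⁿ) / (1 - r)
S_11 = 42(1 - (1/3)^11) / (1 - (1/3))
S_11 = 42(1 - (1/177147)) / (2/3)
S_11 = 1240022/19683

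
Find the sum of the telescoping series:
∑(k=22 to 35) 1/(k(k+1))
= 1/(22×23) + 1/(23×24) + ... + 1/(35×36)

Partial fractions: 1/(k(k+1)) = 1/k - 1/(k+1)
The series telescopes:
= (1/22 - 1/23) + (1/23 - 1/24) + ... + (1/35 - 1/36)
= 1/22 - 1/36
= 7/396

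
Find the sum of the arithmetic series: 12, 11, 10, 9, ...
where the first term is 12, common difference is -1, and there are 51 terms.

Sₙ = n/2 × (first + last)
Last term = a + (n-1)d = 12 + (51-1)×(-1) = -38
S_51 = 51/2 × (12 + (-38))
S_51 = 51/2 × (-26) = -663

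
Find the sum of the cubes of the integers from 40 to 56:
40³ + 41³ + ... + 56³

Use ∑_{k=1}^{n} k³ = [n(n+1)/2]², then subtract the first 39 terms.
∑_{k=1}^{56} k³ = [56×57/2]² = 1596² = 2547216
∑_{k=1}^{39} k³ = [39×40/2]² = 780² = 608400
∑_{k=40}^{56} k³ = 2547216 - 608400 = 1938816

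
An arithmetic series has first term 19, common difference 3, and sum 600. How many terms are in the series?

Using S = n/2 × [2a + (n-1)d]
600 = n/2 × [2(19) + (n-1)(3)]
600 = n/2 × [38 + 3n - 3]
1200 = n × [35 + 3n]
3n² + (35)n - 1200 = 0
Discriminant: Δ = (35)² - 4(3)(-1200) = 1225 + 14400 = 15625
√Δ = 125
n = [-(35) + √Δ] / (2·3) = (-35 + 125) / 6 = 90 / 6 = 15
(The negative root is discarded since n must be a positive integer.)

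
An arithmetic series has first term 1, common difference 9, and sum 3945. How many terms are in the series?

Using S = n/2 × [2a + (n-1)d]
3945 = n/2 × [2(1) + (n-1)(9)]
3945 = n/2 × [2 + 9n - 9]
7890 = n × [-7 + 9n]
9n² + (-7)n - 7890 = 0
Discriminant: Δ = (-7)² - 4(9)(-7890) = 49 + 284040 = 284089
√Δ = 533
n = [-(-7) + √Δ] / (2·9) = (7 + 533) / 18 = 540 / 18 = 30
(The negative root is discarded since n must be a positive integer.)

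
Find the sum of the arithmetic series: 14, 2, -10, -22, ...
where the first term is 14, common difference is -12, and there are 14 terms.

Sₙ = n/2 × (first + last)
Last term = a + (n-1)d = 14 + (14-1)×(-12) = -142
S_14 = 14/2 × (14 + (-142))
S_14 = 14/2 × (-128) = -896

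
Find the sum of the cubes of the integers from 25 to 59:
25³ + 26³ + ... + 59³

Use ∑_{k=1}^{n} k³ = [n(n+1)/2]², then subtract the first 24 terms.
∑_{k=1}^{59} k³ = [59×60/2]² = 1770² = 3132900
∑_{k=1}^{24} k³ = [24×25/2]² = 300² = 90000
∑_{k=25}^{59} k³ = 3132900 - 90000 = 3042900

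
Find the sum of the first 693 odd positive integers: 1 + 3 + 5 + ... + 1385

Sum of first n odd numbers = n²
= 693²
= 480249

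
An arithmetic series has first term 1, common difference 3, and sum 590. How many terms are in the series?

Using S = n/2 × [2a + (n-1)d]
590 = n/2 × [2(1) + (n-1)(3)]
590 = n/2 × [2 + 3n - 3]
1180 = n × [-1 + 3n]
3n² + (-1)n - 1180 = 0
Discriminant: Δ = (-1)² - 4(3)(-1180) = 1 + 14160 = 14161
√Δ = 119
n = [-(-1) + √Δ] / (2·3) = (1 + 119) / 6 = 120 / 6 = 20
(The negative root is discarded since n must be a positive integer.)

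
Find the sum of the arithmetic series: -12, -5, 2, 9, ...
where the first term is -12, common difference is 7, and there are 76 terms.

Sₙ = n/2 × (first + last)
Last term = a + (n-1)d = -12 + (76-1)×7 = 513
S_76 = 76/2 × (-12 + 513)
S_76 = 76/2 × 501 = 19038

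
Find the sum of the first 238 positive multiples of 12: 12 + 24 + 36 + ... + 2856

Factor out 12: = 12(1 + 2 + ... + 238) = 12 × n(n+1)/2
= 12 × 238×239/2
= 12 × 28441
= 341292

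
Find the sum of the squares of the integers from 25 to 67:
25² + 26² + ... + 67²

Use ∑_{k=1}^{n} k² = n(n+1)(2n+1)/6, then subtract the first 24 terms.
∑_{k=1}^{67} k² = 67×68×135/6 = 102510
∑_{k=1}^{24} k² = 24×25×49/6 = 4900
∑_{k=25}^{67} k² = 102510 - 4900 = 97610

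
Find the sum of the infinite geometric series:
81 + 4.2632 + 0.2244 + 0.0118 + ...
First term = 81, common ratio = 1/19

For |r| < 1, S = a / (1 - r)
S = 81 / (1 - (1/19))
S = 81 / (18/19)
S = 171/2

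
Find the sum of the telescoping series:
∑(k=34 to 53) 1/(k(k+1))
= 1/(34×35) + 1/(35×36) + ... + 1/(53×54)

Partial fractions: 1/(k(k+1)) = 1/k - 1/(k+1)
The series telescopes:
= (1/34 - 1/35) + (1/35 - 1/36) + ... + (1/53 - 1/54)
= 1/34 - 1/54
= 5/459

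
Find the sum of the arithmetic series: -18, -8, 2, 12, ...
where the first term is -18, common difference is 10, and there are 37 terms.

Sₙ = n/2 × (first + last)
Last term = a + (n-1)d = -18 + (37-1)×10 = 342
S_37 = 37/2 × (-18 + 342)
S_37 = 37/2 × 324 = 5994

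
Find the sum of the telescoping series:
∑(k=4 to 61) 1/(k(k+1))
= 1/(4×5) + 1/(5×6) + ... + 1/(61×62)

Partial fractions: 1/(k(k+1)) = 1/k - 1/(k+1)
The series telescopes:
= (1/4 - 1/5) + (1/5 - 1/6) + ... + (1/61 - 1/62)
= 1/4 - 1/62
= 29/124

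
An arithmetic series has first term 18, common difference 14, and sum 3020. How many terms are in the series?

Using S = n/2 × [2a + (n-1)d]
3020 = n/2 × [2(18) + (n-1)(14)]
3020 = n/2 × [36 + 14n - 14]
6040 = n × [22 + 14n]
14n² + (22)n - 6040 = 0
Discriminant: Δ = (22)² - 4(14)(-6040) = 484 + 338240 = 338724
√Δ = 582
n = [-(22) + √Δ] / (2·14) = (-22 + 582) / 28 = 560 / 28 = 20
(The negative root is discarded since n must be a positive integer.)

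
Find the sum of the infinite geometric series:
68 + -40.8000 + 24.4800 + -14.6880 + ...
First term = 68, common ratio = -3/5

For |r| < 1, S = a / (1 - r)
S = 68 / (1 - (-3/5))
S = 68 / (8/5)
S = 85/2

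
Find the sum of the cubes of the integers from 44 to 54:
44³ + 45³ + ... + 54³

Use ∑_{k=1}^{n} k³ = [n(n+1)/2]², then subtract the first 43 terms.
∑_{k=1}^{54} k³ = [54×55/2]² = 1485² = 2205225
∑_{k=1}^{43} k³ = [43×44/2]² = 946² = 894916
∑_{k=44}^{54} k³ = 2205225 - 894916 = 1310309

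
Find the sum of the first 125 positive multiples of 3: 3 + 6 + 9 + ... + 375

Factor out 3: = 3(1 + 2 + ... + 125) = 3 × n(n+1)/2
= 3 × 125×126/2
= 3 × 7875
= 23625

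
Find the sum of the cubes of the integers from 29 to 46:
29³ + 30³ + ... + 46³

Use ∑_{k=1}^{n} k³ = [n(n+1)/2]², then subtract the first 28 terms.
∑_{k=1}^{46} k³ = [46×47/2]² = 1081² = 1168561
∑_{k=1}^{28} k³ = [28×29/2]² = 406² = 164836
∑_{k=29}^{46} k³ = 1168561 - 164836 = 1003725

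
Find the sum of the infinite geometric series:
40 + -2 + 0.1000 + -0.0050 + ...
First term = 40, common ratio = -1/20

For |r| < 1, S = a / (1 - r)
S = 40 / (1 - (-1/20))
S = 40 / (21/20)
S = 800/21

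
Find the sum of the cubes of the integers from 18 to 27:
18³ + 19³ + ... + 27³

Use ∑_{k=1}^{n} k³ = [n(n+1)/2]², then subtract the first 17 terms.
∑_{k=1}^{27} k³ = [27×28/2]² = 378² = 142884
∑_{k=1}^{17} k³ = [17×18/2]² = 153² = 23409
∑_{k=18}^{27} k³ = 142884 - 23409 = 119475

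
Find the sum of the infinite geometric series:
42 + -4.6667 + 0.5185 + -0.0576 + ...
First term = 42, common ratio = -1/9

For |r| < 1, S = a / (1 - r)
S = 42 / (1 - (-1/9))
S = 42 / (10/9)
S = 189/5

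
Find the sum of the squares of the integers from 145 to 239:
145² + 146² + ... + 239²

Use ∑_{k=1}^{n} k² = n(n+1)(2n+1)/6, then subtract the first 144 terms.
∑_{k=1}^{239} k² = 239×240×479/6 = 4579240
∑_{k=1}^{144} k² = 144×145×289/6 = 1005720
∑_{k=145}^{239} k² = 4579240 - 1005720 = 3573520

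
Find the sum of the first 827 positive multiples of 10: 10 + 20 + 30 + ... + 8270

Factor out 10: = 10(1 + 2 + ... + 827) = 10 × n(n+1)/2
= 10 × 827×828/2
= 10 × 342378
= 3423780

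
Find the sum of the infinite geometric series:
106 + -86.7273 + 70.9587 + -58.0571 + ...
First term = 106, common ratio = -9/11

For |r| < 1, S = a / (1 - r)
S = 106 / (1 - (-9/11))
S = 106 / (20/11)
S = 583/10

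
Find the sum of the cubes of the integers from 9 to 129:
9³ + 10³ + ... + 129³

Use ∑_{k=1}^{n} k³ = [n(n+1)/2]², then subtract the first 8 terms.
∑_{k=1}^{129} k³ = [129×130/2]² = 8385² = 70308225
∑_{k=1}^{8} k³ = [8×9/2]² = 36² = 1296
∑_{k=9}^{129} k³ = 70308225 - 1296 = 70306929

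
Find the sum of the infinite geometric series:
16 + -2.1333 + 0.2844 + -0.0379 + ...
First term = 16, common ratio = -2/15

For |r| < 1, S = a / (1 - r)
S = 16 / (1 - (-2/15))
S = 16 / (17/15)
S = 240/17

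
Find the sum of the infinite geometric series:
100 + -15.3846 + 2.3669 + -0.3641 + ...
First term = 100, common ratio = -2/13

For |r| < 1, S = a / (1 - r)
S = 100 / (1 - (-2/13))
S = 100 / (15/13)
S = 260/3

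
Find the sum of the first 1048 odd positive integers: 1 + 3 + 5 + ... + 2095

Sum of first n odd numbers = n²
= 1048²
= 1098304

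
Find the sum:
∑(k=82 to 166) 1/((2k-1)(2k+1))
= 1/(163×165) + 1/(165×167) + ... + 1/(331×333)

Partial fractions: 1/((2k-1)(2k+1)) = (1/2)[1/(2k-1) - 1/(2k+1)]
The series telescopes:
= (1/2)[1/163 - 1/333]
= 85/54279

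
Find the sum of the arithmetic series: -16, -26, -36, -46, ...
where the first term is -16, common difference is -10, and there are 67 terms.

Sₙ = n/2 × (first + last)
Last term = a + (n-1)d = -16 + (67-1)×(-10) = -676
S_67 = 67/2 × (-16 + (-676))
S_67 = 67/2 × (-692) = -23182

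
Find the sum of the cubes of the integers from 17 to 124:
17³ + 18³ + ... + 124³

Use ∑_{k=1}^{n} k³ = [n(n+1)/2]², then subtract the first 16 terms.
∑_{k=1}^{124} k³ = [124×125/2]² = 7750² = 60062500
∑_{k=1}^{16} k³ = [16×17/2]² = 136² = 18496
∑_{k=17}^{124} k³ = 60062500 - 18496 = 60044004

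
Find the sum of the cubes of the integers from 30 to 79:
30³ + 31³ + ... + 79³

Use ∑_{k=1}^{n} k³ = [n(n+1)/2]², then subtract the first 29 terms.
∑_{k=1}^{79} k³ = [79×80/2]² = 3160² = 9985600
∑_{k=1}^{29} k³ = [29×30/2]² = 435² = 189225
∑_{k=30}^{79} k³ = 9985600 - 189225 = 9796375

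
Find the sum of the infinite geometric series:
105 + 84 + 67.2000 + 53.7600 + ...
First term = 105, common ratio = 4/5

For |r| < 1, S = a / (1 - r)
S = 105 / (1 - (4/5))
S = 105 / (1/5)
S = 525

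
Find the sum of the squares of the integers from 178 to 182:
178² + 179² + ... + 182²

Use ∑_{k=1}^{n} k² = n(n+1)(2n+1)/6, then subtract the first 177 terms.
∑_{k=1}^{182} k² = 182×183×365/6 = 2026115
∑_{k=1}^{177} k² = 177×178×355/6 = 1864105
∑_{k=178}^{182} k² = 2026115 - 1864105 = 162010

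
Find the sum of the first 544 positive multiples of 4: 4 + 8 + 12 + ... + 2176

Factor out 4: = 4(1 + 2 + ... + 544) = 4 × n(n+1)/2
= 4 × 544×545/2
= 4 × 148240
= 592960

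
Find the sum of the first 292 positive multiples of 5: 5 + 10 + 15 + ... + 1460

Factor out 5: = 5(1 + 2 + ... + 292) = 5 × n(n+1)/2
= 5 × 292×293/2
= 5 × 42778
= 213890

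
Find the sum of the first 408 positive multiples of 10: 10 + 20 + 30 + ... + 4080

Factor out 10: = 10(1 + 2 + ... + 408) = 10 × n(n+1)/2
= 10 × 408×409/2
= 10 × 83436
= 834360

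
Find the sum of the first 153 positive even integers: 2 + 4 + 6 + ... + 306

Sum of first n even numbers = n(n+1)
= 153×154
= 23562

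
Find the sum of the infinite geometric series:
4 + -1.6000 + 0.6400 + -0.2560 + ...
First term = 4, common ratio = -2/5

For |r| < 1, S = a / (1 - r)
S = 4 / (1 - (-2/5))
S = 4 / (7/5)
S = 20/7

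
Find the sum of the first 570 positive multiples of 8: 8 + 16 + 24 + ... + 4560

Factor out 8: = 8(1 + 2 + ... + 570) = 8 × n(n+1)/2
= 8 × 570×571/2
= 8 × 162735
= 1301880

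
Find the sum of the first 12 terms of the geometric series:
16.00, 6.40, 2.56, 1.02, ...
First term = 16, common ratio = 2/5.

Sₙ = a(1 - rⁿ) / (1 - r)
S_12 = 16(1 - (2/5)^12) / (1 - (2/5))
S_12 = 16(1 - (4096/244140625)) / (3/5)
S_12 = 1302061488/48828125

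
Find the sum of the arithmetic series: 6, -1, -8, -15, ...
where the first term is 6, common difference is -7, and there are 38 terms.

Sₙ = n/2 × (first + last)
Last term = a + (n-1)d = 6 + (38-1)×(-7) = -253
S_38 = 38/2 × (6 + (-253))
S_38 = 38/2 × (-247) = -4693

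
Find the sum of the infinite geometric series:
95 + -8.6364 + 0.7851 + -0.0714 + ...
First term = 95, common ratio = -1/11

For |r| < 1, S = a / (1 - r)
S = 95 / (1 - (-1/11))
S = 95 / (12/11)
S = 1045/12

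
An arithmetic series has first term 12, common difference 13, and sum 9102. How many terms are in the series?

Using S = n/2 × [2a + (n-1)d]
9102 = n/2 × [2(12) + (n-1)(13)]
9102 = n/2 × [24 + 13n - 13]
18204 = n × [11 + 13n]
13n² + (11)n - 18204 = 0
Discriminant: Δ = (11)² - 4(13)(-18204) = 121 + 946608 = 946729
√Δ = 973
n = [-(11) + √Δ] / (2·13) = (-11 + 973) / 26 = 962 / 26 = 37
(The negative root is discarded since n must be a positive integer.)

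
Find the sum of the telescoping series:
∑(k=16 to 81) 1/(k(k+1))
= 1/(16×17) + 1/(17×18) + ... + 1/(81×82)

Partial fractions: 1/(k(k+1)) = 1/k - 1/(k+1)
The series telescopes:
= (1/16 - 1/17) + (1/17 - 1/18) + ... + (1/81 - 1/82)
= 1/16 - 1/82
= 33/656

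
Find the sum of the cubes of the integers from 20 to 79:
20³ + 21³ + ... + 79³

Use ∑_{k=1}^{n} k³ = [n(n+1)/2]², then subtract the first 19 terms.
∑_{k=1}^{79} k³ = [79×80/2]² = 3160² = 9985600
∑_{k=1}^{19} k³ = [19×20/2]² = 190² = 36100
∑_{k=20}^{79} k³ = 9985600 - 36100 = 9949500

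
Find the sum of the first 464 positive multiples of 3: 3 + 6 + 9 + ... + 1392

Factor out 3: = 3(1 + 2 + ... + 464) = 3 × n(n+1)/2
= 3 × 464×465/2
= 3 × 107880
= 323640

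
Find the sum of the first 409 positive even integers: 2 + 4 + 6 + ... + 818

Sum of first n even numbers = n(n+1)
= 409×410
= 167690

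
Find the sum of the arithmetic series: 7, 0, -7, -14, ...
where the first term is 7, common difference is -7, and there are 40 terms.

Sₙ = n/2 × (first + last)
Last term = a + (n-1)d = 7 + (40-1)×(-7) = -266
S_40 = 40/2 × (7 + (-266))
S_40 = 40/2 × (-259) = -5180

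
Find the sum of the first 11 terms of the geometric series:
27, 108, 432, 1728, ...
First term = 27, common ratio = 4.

Sₙ = a(1 - rⁿ) / (1 - r)
S_11 = 27(1 - 4^11) / (1 - 4)
S_11 = 27(1 - 4194304) / (-3)
S_11 = 37748727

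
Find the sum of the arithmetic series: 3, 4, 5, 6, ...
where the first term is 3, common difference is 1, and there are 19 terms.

Sₙ = n/2 × (first + last)
Last term = a + (n-1)d = 3 + (19-1)×1 = 21
S_19 = 19/2 × (3 + 21)
S_19 = 19/2 × 24 = 228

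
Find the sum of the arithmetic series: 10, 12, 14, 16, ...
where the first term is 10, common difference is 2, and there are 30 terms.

Sₙ = n/2 × (first + last)
Last term = a + (n-1)d = 10 + (30-1)×2 = 68
S_30 = 30/2 × (10 + 68)
S_30 = 30/2 × 78 = 1170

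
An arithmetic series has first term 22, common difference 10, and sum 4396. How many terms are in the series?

Using S = n/2 × [2a + (n-1)d]
4396 = n/2 × [2(22) + (n-1)(10)]
4396 = n/2 × [44 + 10n - 10]
8792 = n × [34 + 10n]
10n² + (34)n - 8792 = 0
Discriminant: Δ = (34)² - 4(10)(-8792) = 1156 + 351680 = 352836
√Δ = 594
n = [-(34) + √Δ] / (2·10) = (-34 + 594) / 20 = 560 / 20 = 28
(The negative root is discarded since n must be a positive integer.)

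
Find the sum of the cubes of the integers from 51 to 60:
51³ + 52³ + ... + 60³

Use ∑_{k=1}^{n} k³ = [n(n+1)/2]², then subtract the first 50 terms.
∑_{k=1}^{60} k³ = [60×61/2]² = 1830² = 3348900
∑_{k=1}^{50} k³ = [50×51/2]² = 1275² = 1625625
∑_{k=51}^{60} k³ = 3348900 - 1625625 = 1723275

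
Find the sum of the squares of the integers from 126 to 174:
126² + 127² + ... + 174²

Use ∑_{k=1}^{n} k² = n(n+1)(2n+1)/6, then subtract the first 125 terms.
∑_{k=1}^{174} k² = 174×175×349/6 = 1771175
∑_{k=1}^{125} k² = 125×126×251/6 = 658875
∑_{k=126}^{174} k² = 1771175 - 658875 = 1112300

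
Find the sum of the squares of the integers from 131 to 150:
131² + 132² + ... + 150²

Use ∑_{k=1}^{n} k² = n(n+1)(2n+1)/6, then subtract the first 130 terms.
∑_{k=1}^{150} k² = 150×151×301/6 = 1136275
∑_{k=1}^{130} k² = 130×131×261/6 = 740805
∑_{k=131}^{150} k² = 1136275 - 740805 = 395470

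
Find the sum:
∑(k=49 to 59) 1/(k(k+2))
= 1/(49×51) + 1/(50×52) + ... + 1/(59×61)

Partial fractions: 1/(k(k+2)) = (1/2)[1/k - 1/(k+2)]
Telescoping leaves the first two and last two terms:
= (1/2)[1/49 + 1/50 - 1/60 - 1/61]
= 6589/1793400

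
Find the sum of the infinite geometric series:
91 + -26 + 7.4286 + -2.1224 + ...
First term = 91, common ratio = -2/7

For |r| < 1, S = a / (1 - r)
S = 91 / (1 - (-2/7))
S = 91 / (9/7)
S = 637/9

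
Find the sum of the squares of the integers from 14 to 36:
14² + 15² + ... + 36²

Use ∑_{k=1}^{n} k² = n(n+1)(2n+1)/6, then subtract the first 13 terms.
∑_{k=1}^{36} k² = 36×37×73/6 = 16206
∑_{k=1}^{13} k² = 13×14×27/6 = 819
∑_{k=14}^{36} k² = 16206 - 819 = 15387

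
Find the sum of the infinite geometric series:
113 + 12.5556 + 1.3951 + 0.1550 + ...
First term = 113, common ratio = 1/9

For |r| < 1, S = a / (1 - r)
S = 113 / (1 - (1/9))
S = 113 / (8/9)
S = 1017/8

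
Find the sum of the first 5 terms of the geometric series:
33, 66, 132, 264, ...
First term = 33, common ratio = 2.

Sₙ = a(1 - rⁿ) / (1 - r)
S_5 = 33(1 - 2^5) / (1 - 2)
S_5 = 33(1 - 32) / (-1)
S_5 = 1023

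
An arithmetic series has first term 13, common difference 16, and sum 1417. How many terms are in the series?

Using S = n/2 × [2a + (n-1)d]
1417 = n/2 × [2(13) + (n-1)(16)]
1417 = n/2 × [26 + 16n - 16]
2834 = n × [10 + 16n]
16n² + (10)n - 2834 = 0
Discriminant: Δ = (10)² - 4(16)(-2834) = 100 + 181376 = 181476
√Δ = 426
n = [-(10) + √Δ] / (2·16) = (-10 + 426) / 32 = 416 / 32 = 13
(The negative root is discarded since n must be a positive integer.)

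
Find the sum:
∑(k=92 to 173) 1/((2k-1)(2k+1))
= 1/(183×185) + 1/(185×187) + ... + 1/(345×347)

Partial fractions: 1/((2k-1)(2k+1)) = (1/2)[1/(2k-1) - 1/(2k+1)]
The series telescopes:
= (1/2)[1/183 - 1/347]
= 82/63501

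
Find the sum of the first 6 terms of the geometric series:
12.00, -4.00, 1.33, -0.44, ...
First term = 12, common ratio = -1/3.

Sₙ = a(1 - rⁿ) / (1 - r)
S_6 = 12(1 - (-1/3)^6) / (1 - (-1/3))
S_6 = 12(1 - (1/729)) / (4/3)
S_6 = 728/81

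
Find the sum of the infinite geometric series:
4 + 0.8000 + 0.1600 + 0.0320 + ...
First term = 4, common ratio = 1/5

For |r| < 1, S = a / (1 - r)
S = 4 / (1 - (1/5))
S = 4 / (4/5)
S = 5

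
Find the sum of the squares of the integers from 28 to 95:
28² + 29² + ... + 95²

Use ∑_{k=1}^{n} k² = n(n+1)(2n+1)/6, then subtract the first 27 terms.
∑_{k=1}^{95} k² = 95×96×191/6 = 290320
∑_{k=1}^{27} k² = 27×28×55/6 = 6930
∑_{k=28}^{95} k² = 290320 - 6930 = 283390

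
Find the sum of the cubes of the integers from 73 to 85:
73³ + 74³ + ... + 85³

Use ∑_{k=1}^{n} k³ = [n(n+1)/2]², then subtract the first 72 terms.
∑_{k=1}^{85} k³ = [85×86/2]² = 3655² = 13359025
∑_{k=1}^{72} k³ = [72×73/2]² = 2628² = 6906384
∑_{k=73}^{85} k³ = 13359025 - 6906384 = 6452641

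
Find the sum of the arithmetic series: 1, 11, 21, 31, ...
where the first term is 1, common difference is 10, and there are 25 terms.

Sₙ = n/2 × (first + last)
Last term = a + (n-1)d = 1 + (25-1)×10 = 241
S_25 = 25/2 × (1 + 241)
S_25 = 25/2 × 242 = 3025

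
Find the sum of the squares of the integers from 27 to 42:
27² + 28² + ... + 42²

Use ∑_{k=1}^{n} k² = n(n+1)(2n+1)/6, then subtract the first 26 terms.
∑_{k=1}^{42} k² = 42×43×85/6 = 25585
∑_{k=1}^{26} k² = 26×27×53/6 = 6201
∑_{k=27}^{42} k² = 25585 - 6201 = 19384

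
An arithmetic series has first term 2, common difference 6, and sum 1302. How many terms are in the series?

Using S = n/2 × [2a + (n-1)d]
1302 = n/2 × [2(2) + (n-1)(6)]
1302 = n/2 × [4 + 6n - 6]
2604 = n × [-2 + 6n]
6n² + (-2)n - 2604 = 0
Discriminant: Δ = (-2)² - 4(6)(-2604) = 4 + 62496 = 62500
√Δ = 250
n = [-(-2) + √Δ] / (2·6) = (2 + 250) / 12 = 252 / 12 = 21
(The negative root is discarded since n must be a positive integer.)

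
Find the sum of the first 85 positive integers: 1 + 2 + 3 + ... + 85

Formula: ∑k = n(n+1)/2
= 85×86/2
= 7310/2
= 3655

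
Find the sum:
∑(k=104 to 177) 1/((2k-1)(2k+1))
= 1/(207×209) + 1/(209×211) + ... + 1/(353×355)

Partial fractions: 1/((2k-1)(2k+1)) = (1/2)[1/(2k-1) - 1/(2k+1)]
The series telescopes:
= (1/2)[1/207 - 1/355]
= 74/73485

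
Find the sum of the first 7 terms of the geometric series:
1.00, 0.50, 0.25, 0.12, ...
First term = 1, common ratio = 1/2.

Sₙ = a(1 - rⁿ) / (1 - r)
S_7 = 1(1 - (1/2)^7) / (1 - (1/2))
S_7 = 1(1 - (1/128)) / (1/2)
S_7 = 127/64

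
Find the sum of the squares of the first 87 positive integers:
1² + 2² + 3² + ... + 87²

Formula: ∑k² = n(n+1)(2n+1)/6
= 87×88×175/6
= 1339800/6
= 223300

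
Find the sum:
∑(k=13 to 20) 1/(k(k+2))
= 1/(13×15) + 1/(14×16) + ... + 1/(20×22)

Partial fractions: 1/(k(k+2)) = (1/2)[1/k - 1/(k+2)]
Telescoping leaves the first two and last two terms:
= (1/2)[1/13 + 1/14 - 1/21 - 1/22]
= 83/3003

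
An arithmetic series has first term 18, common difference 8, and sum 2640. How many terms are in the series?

Using S = n/2 × [2a + (n-1)d]
2640 = n/2 × [2(18) + (n-1)(8)]
2640 = n/2 × [36 + 8n - 8]
5280 = n × [28 + 8n]
8n² + (28)n - 5280 = 0
Discriminant: Δ = (28)² - 4(8)(-5280) = 784 + 168960 = 169744
√Δ = 412
n = [-(28) + √Δ] / (2·8) = (-28 + 412) / 16 = 384 / 16 = 24
(The negative root is discarded since n must be a positive integer.)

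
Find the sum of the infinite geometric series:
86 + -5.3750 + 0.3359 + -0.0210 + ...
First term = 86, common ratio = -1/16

For |r| < 1, S = a / (1 - r)
S = 86 / (1 - (-1/16))
S = 86 / (17/16)
S = 1376/17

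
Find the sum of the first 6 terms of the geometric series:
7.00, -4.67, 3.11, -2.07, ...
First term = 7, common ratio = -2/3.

Sₙ = a(1 - rⁿ) / (1 - r)
S_6 = 7(1 - (-2/3)^6) / (1 - (-2/3))
S_6 = 7(1 - (64/729)) / (5/3)
S_6 = 931/243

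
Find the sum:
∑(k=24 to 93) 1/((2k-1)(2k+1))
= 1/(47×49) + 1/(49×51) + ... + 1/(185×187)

Partial fractions: 1/((2k-1)(2k+1)) = (1/2)[1/(2k-1) - 1/(2k+1)]
The series telescopes:
= (1/2)[1/47 - 1/187]
= 70/8789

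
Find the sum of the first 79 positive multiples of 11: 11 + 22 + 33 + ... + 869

Factor out 11: = 11(1 + 2 + ... + 79) = 11 × n(n+1)/2
= 11 × 79×80/2
= 11 × 3160
= 34760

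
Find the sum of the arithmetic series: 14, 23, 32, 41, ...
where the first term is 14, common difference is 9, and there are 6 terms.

Sₙ = n/2 × (first + last)
Last term = a + (n-1)d = 14 + (6-1)×9 = 59
S_6 = 6/2 × (14 + 59)
S_6 = 6/2 × 73 = 219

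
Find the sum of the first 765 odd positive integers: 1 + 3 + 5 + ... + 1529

Sum of first n odd numbers = n²
= 765²
= 585225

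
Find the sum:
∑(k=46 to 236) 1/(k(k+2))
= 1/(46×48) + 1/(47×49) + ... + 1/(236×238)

Partial fractions: 1/(k(k+2)) = (1/2)[1/k - 1/(k+2)]
Telescoping leaves the first two and last two terms:
= (1/2)[1/46 + 1/47 - 1/237 - 1/238]
= 527351/30487443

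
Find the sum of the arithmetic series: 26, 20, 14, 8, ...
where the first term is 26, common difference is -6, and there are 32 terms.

Sₙ = n/2 × (first + last)
Last term = a + (n-1)d = 26 + (32-1)×(-6) = -160
S_32 = 32/2 × (26 + (-160))
S_32 = 32/2 × (-134) = -2144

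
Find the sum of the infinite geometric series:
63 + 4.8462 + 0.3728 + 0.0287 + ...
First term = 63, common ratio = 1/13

For |r| < 1, S = a / (1 - r)
S = 63 / (1 - (1/13))
S = 63 / (12/13)
S = 273/4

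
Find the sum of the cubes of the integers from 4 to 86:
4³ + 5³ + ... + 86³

Use ∑_{k=1}^{n} k³ = [n(n+1)/2]², then subtract the first 3 terms.
∑_{k=1}^{86} k³ = [86×87/2]² = 3741² = 13995081
∑_{k=1}^{3} k³ = [3×4/2]² = 6² = 36
∑_{k=4}^{86} k³ = 13995081 - 36 = 13995045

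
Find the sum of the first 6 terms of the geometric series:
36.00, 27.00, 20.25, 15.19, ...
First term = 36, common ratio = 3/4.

Sₙ = a(1 - rⁿ) / (1 - r)
S_6 = 36(1 - (3/4)^6) / (1 - (3/4))
S_6 = 36(1 - (729/4096)) / (1/4)
S_6 = 30303/256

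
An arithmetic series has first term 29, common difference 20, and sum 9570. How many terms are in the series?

Using S = n/2 × [2a + (n-1)d]
9570 = n/2 × [2(29) + (n-1)(20)]
9570 = n/2 × [58 + 20n - 20]
19140 = n × [38 + 20n]
20n² + (38)n - 19140 = 0
Discriminant: Δ = (38)² - 4(20)(-19140) = 1444 + 1531200 = 1532644
√Δ = 1238
n = [-(38) + √Δ] / (2·20) = (-38 + 1238) / 40 = 1200 / 40 = 30
(The negative root is discarded since n must be a positive integer.)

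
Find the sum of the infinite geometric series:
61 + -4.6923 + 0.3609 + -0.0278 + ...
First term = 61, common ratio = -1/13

For |r| < 1, S = a / (1 - r)
S = 61 / (1 - (-1/13))
S = 61 / (14/13)
S = 793/14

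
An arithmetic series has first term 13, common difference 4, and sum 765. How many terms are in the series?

Using S = n/2 × [2a + (n-1)d]
765 = n/2 × [2(13) + (n-1)(4)]
765 = n/2 × [26 + 4n - 4]
1530 = n × [22 + 4n]
4n² + (22)n - 1530 = 0
Discriminant: Δ = (22)² - 4(4)(-1530) = 484 + 24480 = 24964
√Δ = 158
n = [-(22) + √Δ] / (2·4) = (-22 + 158) / 8 = 136 / 8 = 17
(The negative root is discarded since n must be a positive integer.)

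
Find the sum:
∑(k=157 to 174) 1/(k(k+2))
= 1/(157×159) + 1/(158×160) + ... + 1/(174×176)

Partial fractions: 1/(k(k+2)) = (1/2)[1/k - 1/(k+2)]
Telescoping leaves the first two and last two terms:
= (1/2)[1/157 + 1/158 - 1/175 - 1/176]
= 497547/764024800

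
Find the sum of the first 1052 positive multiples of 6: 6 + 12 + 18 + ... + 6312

Factor out 6: = 6(1 + 2 + ... + 1052) = 6 × n(n+1)/2
= 6 × 1052×1053/2
= 6 × 553878
= 3323268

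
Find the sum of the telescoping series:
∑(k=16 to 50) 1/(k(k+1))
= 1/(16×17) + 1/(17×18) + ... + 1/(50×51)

Partial fractions: 1/(k(k+1)) = 1/k - 1/(k+1)
The series telescopes:
= (1/16 - 1/17) + (1/17 - 1/18) + ... + (1/50 - 1/51)
= 1/16 - 1/51
= 35/816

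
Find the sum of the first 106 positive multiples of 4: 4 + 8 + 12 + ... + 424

Factor out 4: = 4(1 + 2 + ... + 106) = 4 × n(n+1)/2
= 4 × 106×107/2
= 4 × 5671
= 22684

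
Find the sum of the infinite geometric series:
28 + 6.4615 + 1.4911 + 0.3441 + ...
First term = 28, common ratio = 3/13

For |r| < 1, S = a / (1 - r)
S = 28 / (1 - (3/13))
S = 28 / (10/13)
S = 182/5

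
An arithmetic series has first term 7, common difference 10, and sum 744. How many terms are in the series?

Using S = n/2 × [2a + (n-1)d]
744 = n/2 × [2(7) + (n-1)(10)]
744 = n/2 × [14 + 10n - 10]
1488 = n × [4 + 10n]
10n² + (4)n - 1488 = 0
Discriminant: Δ = (4)² - 4(10)(-1488) = 16 + 59520 = 59536
√Δ = 244
n = [-(4) + √Δ] / (2·10) = (-4 + 244) / 20 = 240 / 20 = 12
(The negative root is discarded since n must be a positive integer.)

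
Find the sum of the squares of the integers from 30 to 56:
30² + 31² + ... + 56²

Use ∑_{k=1}^{n} k² = n(n+1)(2n+1)/6, then subtract the first 29 terms.
∑_{k=1}^{56} k² = 56×57×113/6 = 60116
∑_{k=1}^{29} k² = 29×30×59/6 = 8555
∑_{k=30}^{56} k² = 60116 - 8555 = 51561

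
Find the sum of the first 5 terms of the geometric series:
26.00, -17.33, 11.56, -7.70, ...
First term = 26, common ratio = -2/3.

Sₙ = a(1 - rⁿ) / (1 - r)
S_5 = 26(1 - (-2/3)^5) / (1 - (-2/3))
S_5 = 26(1 - (-32/243)) / (5/3)
S_5 = 1430/81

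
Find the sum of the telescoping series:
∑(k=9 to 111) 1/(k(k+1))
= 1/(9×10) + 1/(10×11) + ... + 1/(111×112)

Partial fractions: 1/(k(k+1)) = 1/k - 1/(k+1)
The series telescopes:
= (1/9 - 1/10) + (1/10 - 1/11) + ... + (1/111 - 1/112)
= 1/9 - 1/112
= 103/1008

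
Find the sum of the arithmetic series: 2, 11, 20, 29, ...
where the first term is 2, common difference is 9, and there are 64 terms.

Sₙ = n/2 × (first + last)
Last term = a + (n-1)d = 2 + (64-1)×9 = 569
S_64 = 64/2 × (2 + 569)
S_64 = 64/2 × 571 = 18272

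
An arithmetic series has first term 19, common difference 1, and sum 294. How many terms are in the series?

Using S = n/2 × [2a + (n-1)d]
294 = n/2 × [2(19) + (n-1)(1)]
294 = n/2 × [38 + 1n - 1]
588 = n × [37 + 1n]
1n² + (37)n - 588 = 0
Discriminant: Δ = (37)² - 4(1)(-588) = 1369 + 2352 = 3721
√Δ = 61
n = [-(37) + √Δ] / (2·1) = (-37 + 61) / 2 = 24 / 2 = 12
(The negative root is discarded since n must be a positive integer.)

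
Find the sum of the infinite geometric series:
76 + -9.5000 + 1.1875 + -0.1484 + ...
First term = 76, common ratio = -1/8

For |r| < 1, S = a / (1 - r)
S = 76 / (1 - (-1/8))
S = 76 / (9/8)
S = 608/9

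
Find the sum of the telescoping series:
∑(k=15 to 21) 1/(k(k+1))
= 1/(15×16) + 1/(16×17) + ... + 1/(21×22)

Partial fractions: 1/(k(k+1)) = 1/k - 1/(k+1)
The series telescopes:
= (1/15 - 1/16) + (1/16 - 1/17) + ... + (1/21 - 1/22)
= 1/15 - 1/22
= 7/330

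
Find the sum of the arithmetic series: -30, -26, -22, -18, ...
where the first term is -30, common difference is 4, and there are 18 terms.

Sₙ = n/2 × (first + last)
Last term = a + (n-1)d = -30 + (18-1)×4 = 38
S_18 = 18/2 × (-30 + 38)
S_18 = 18/2 × 8 = 72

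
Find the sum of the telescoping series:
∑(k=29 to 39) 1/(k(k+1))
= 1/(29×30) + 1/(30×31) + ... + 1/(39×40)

Partial fractions: 1/(k(k+1)) = 1/k - 1/(k+1)
The series telescopes:
= (1/29 - 1/30) + (1/30 - 1/31) + ... + (1/39 - 1/40)
= 1/29 - 1/40
= 11/1160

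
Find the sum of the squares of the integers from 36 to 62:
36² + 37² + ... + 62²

Use ∑_{k=1}^{n} k² = n(n+1)(2n+1)/6, then subtract the first 35 terms.
∑_{k=1}^{62} k² = 62×63×125/6 = 81375
∑_{k=1}^{35} k² = 35×36×71/6 = 14910
∑_{k=36}^{62} k² = 81375 - 14910 = 66465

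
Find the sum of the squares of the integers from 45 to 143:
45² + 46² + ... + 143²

Use ∑_{k=1}^{n} k² = n(n+1)(2n+1)/6, then subtract the first 44 terms.
∑_{k=1}^{143} k² = 143×144×287/6 = 984984
∑_{k=1}^{44} k² = 44×45×89/6 = 29370
∑_{k=45}^{143} k² = 984984 - 29370 = 955614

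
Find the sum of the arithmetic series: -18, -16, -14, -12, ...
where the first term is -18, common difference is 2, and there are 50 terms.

Sₙ = n/2 × (first + last)
Last term = a + (n-1)d = -18 + (50-1)×2 = 80
S_50 = 50/2 × (-18 + 80)
S_50 = 50/2 × 62 = 1550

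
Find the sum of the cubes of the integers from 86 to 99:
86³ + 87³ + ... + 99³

Use ∑_{k=1}^{n} k³ = [n(n+1)/2]², then subtract the first 85 terms.
∑_{k=1}^{99} k³ = [99×100/2]² = 4950² = 24502500
∑_{k=1}^{85} k³ = [85×86/2]² = 3655² = 13359025
∑_{k=86}^{99} k³ = 24502500 - 13359025 = 11143475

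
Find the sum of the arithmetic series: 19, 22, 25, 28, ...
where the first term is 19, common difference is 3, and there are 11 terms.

Sₙ = n/2 × (first + last)
Last term = a + (n-1)d = 19 + (11-1)×3 = 49
S_11 = 11/2 × (19 + 49)
S_11 = 11/2 × 68 = 374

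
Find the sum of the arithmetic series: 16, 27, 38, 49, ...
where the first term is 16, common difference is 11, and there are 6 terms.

Sₙ = n/2 × (first + last)
Last term = a + (n-1)d = 16 + (6-1)×11 = 71
S_6 = 6/2 × (16 + 71)
S_6 = 6/2 × 87 = 261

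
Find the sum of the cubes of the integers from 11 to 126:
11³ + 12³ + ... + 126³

Use ∑_{k=1}^{n} k³ = [n(n+1)/2]², then subtract the first 10 terms.
∑_{k=1}^{126} k³ = [126×127/2]² = 8001² = 64016001
∑_{k=1}^{10} k³ = [10×11/2]² = 55² = 3025
∑_{k=11}^{126} k³ = 64016001 - 3025 = 64012976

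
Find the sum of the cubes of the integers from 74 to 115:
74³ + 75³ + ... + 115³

Use ∑_{k=1}^{n} k³ = [n(n+1)/2]², then subtract the first 73 terms.
∑_{k=1}^{115} k³ = [115×116/2]² = 6670² = 44488900
∑_{k=1}^{73} k³ = [73×74/2]² = 2701² = 7295401
∑_{k=74}^{115} k³ = 44488900 - 7295401 = 37193499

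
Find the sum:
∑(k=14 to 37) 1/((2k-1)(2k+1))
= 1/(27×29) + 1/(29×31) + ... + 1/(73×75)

Partial fractions: 1/((2k-1)(2k+1)) = (1/2)[1/(2k-1) - 1/(2k+1)]
The series telescopes:
= (1/2)[1/27 - 1/75]
= 8/675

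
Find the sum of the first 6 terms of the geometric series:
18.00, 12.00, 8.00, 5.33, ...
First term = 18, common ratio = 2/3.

Sₙ = a(1 - rⁿ) / (1 - r)
S_6 = 18(1 - (2/3)^6) / (1 - (2/3))
S_6 = 18(1 - (64/729)) / (1/3)
S_6 = 1330/27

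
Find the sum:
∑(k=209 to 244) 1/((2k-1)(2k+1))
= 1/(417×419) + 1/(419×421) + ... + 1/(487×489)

Partial fractions: 1/((2k-1)(2k+1)) = (1/2)[1/(2k-1) - 1/(2k+1)]
The series telescopes:
= (1/2)[1/417 - 1/489]
= 4/22657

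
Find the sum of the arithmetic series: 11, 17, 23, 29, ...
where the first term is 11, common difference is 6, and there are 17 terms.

Sₙ = n/2 × (first + last)
Last term = a + (n-1)d = 11 + (17-1)×6 = 107
S_17 = 17/2 × (11 + 107)
S_17 = 17/2 × 118 = 1003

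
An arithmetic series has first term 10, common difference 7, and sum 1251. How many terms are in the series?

Using S = n/2 × [2a + (n-1)d]
1251 = n/2 × [2(10) + (n-1)(7)]
1251 = n/2 × [20 + 7n - 7]
2502 = n × [13 + 7n]
7n² + (13)n - 2502 = 0
Discriminant: Δ = (13)² - 4(7)(-2502) = 169 + 70056 = 70225
√Δ = 265
n = [-(13) + √Δ] / (2·7) = (-13 + 265) / 14 = 252 / 14 = 18
(The negative root is discarded since n must be a positive integer.)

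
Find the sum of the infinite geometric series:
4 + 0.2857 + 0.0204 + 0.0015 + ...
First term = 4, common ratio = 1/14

For |r| < 1, S = a / (1 - r)
S = 4 / (1 - (1/14))
S = 4 / (13/14)
S = 56/13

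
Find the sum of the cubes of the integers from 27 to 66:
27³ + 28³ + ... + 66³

Use ∑_{k=1}^{n} k³ = [n(n+1)/2]², then subtract the first 26 terms.
∑_{k=1}^{66} k³ = [66×67/2]² = 2211² = 4888521
∑_{k=1}^{26} k³ = [26×27/2]² = 351² = 123201
∑_{k=27}^{66} k³ = 4888521 - 123201 = 4765320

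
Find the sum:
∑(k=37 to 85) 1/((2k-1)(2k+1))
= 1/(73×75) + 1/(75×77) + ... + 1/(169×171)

Partial fractions: 1/((2k-1)(2k+1)) = (1/2)[1/(2k-1) - 1/(2k+1)]
The series telescopes:
= (1/2)[1/73 - 1/171]
= 49/12483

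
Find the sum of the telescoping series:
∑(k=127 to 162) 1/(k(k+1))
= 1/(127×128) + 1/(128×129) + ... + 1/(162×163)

Partial fractions: 1/(k(k+1)) = 1/k - 1/(k+1)
The series telescopes:
= (1/127 - 1/128) + (1/128 - 1/129) + ... + (1/162 - 1/163)
= 1/127 - 1/163
= 36/20701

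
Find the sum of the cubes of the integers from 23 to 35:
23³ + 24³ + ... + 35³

Use ∑_{k=1}^{n} k³ = [n(n+1)/2]², then subtract the first 22 terms.
∑_{k=1}^{35} k³ = [35×36/2]² = 630² = 396900
∑_{k=1}^{22} k³ = [22×23/2]² = 253² = 64009
∑_{k=23}^{35} k³ = 396900 - 64009 = 332891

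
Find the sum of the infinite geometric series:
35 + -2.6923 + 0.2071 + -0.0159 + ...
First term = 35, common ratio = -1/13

For |r| < 1, S = a / (1 - r)
S = 35 / (1 - (-1/13))
S = 35 / (14/13)
S = 65/2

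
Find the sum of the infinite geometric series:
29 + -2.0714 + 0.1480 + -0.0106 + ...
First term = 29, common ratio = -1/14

For |r| < 1, S = a / (1 - r)
S = 29 / (1 - (-1/14))
S = 29 / (15/14)
S = 406/15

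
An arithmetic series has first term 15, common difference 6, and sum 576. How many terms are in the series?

Using S = n/2 × [2a + (n-1)d]
576 = n/2 × [2(15) + (n-1)(6)]
576 = n/2 × [30 + 6n - 6]
1152 = n × [24 + 6n]
6n² + (24)n - 1152 = 0
Discriminant: Δ = (24)² - 4(6)(-1152) = 576 + 27648 = 28224
√Δ = 168
n = [-(24) + √Δ] / (2·6) = (-24 + 168) / 12 = 144 / 12 = 12
(The negative root is discarded since n must be a positive integer.)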